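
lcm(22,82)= 902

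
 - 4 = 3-7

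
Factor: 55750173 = 3^1*73^1*193^1*1319^1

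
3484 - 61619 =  -58135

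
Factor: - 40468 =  - 2^2*67^1*151^1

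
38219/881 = 38219/881 = 43.38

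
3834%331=193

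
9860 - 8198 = 1662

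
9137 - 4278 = 4859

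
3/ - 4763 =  - 1 + 4760/4763 = -0.00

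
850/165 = 170/33= 5.15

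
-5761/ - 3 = 1920 + 1/3 = 1920.33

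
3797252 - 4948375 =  - 1151123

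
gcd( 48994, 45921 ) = 1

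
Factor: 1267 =7^1*181^1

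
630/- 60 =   -  21/2 =- 10.50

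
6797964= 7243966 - 446002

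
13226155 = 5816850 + 7409305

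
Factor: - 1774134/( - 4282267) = 2^1*3^2*11^(-1)*98563^1*389297^ ( - 1 ) 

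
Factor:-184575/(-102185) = 345/191  =  3^1*5^1*23^1*191^ (-1 )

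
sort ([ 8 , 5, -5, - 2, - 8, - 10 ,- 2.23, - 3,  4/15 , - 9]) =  [-10, - 9, - 8, - 5, - 3, - 2.23,- 2,  4/15,  5, 8]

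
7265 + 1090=8355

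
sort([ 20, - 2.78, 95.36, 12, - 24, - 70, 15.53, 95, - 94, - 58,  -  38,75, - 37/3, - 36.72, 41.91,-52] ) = [ - 94, - 70 , - 58, - 52, - 38, - 36.72, - 24, - 37/3 ,-2.78 , 12,15.53, 20, 41.91, 75,  95,95.36]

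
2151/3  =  717 =717.00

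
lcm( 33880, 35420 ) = 779240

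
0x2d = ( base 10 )45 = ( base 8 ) 55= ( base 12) 39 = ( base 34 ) 1b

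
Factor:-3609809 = -7^1*515687^1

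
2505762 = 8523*294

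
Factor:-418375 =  - 5^3*3347^1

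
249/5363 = 249/5363 = 0.05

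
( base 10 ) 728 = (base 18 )248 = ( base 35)KS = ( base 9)888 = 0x2D8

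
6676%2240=2196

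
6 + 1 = 7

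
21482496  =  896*23976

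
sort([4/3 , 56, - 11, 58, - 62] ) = [ - 62, - 11 , 4/3, 56, 58 ]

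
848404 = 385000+463404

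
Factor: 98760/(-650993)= - 120/791 = - 2^3 * 3^1*5^1*7^(-1 )*113^( - 1)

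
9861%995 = 906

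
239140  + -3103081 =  - 2863941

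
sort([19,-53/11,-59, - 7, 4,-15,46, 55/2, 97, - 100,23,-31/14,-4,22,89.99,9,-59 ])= [-100, - 59,-59,  -  15, - 7,-53/11, - 4,- 31/14 , 4,  9 , 19,22,23 , 55/2 , 46,89.99,97 ] 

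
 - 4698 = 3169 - 7867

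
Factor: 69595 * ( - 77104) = -5366052880 = - 2^4  *5^1*31^1*61^1*79^1* 449^1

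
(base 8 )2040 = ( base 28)19K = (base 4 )100200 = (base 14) 556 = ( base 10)1056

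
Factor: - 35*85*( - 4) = 11900= 2^2* 5^2 *7^1*17^1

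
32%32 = 0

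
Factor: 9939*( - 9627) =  - 95682753 = - 3^2*3209^1*3313^1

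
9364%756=292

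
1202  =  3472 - 2270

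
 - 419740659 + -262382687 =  - 682123346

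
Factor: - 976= -2^4*61^1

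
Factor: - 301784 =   -  2^3*7^1*  17^1*317^1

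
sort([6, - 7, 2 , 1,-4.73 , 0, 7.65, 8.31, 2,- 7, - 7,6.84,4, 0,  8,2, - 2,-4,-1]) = [ - 7,  -  7, - 7, - 4.73,-4, - 2, - 1,  0 , 0, 1 , 2, 2,2 , 4,6,6.84, 7.65,  8, 8.31 ] 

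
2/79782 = 1/39891 = 0.00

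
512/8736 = 16/273 = 0.06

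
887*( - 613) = -543731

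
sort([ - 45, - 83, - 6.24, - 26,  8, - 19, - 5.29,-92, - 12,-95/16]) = [ - 92, - 83, - 45, - 26, - 19,- 12,-6.24, - 95/16, - 5.29 , 8]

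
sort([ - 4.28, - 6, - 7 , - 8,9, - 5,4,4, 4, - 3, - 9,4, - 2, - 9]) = [ - 9 , - 9, - 8, -7, - 6,-5,-4.28, - 3, - 2,4,4,4, 4,9]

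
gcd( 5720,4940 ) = 260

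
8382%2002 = 374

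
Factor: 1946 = 2^1 *7^1 * 139^1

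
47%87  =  47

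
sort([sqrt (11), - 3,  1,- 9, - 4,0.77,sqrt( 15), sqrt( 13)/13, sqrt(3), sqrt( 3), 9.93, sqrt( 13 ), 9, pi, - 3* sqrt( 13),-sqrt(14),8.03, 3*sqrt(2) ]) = [-3*sqrt( 13 ), - 9, - 4, -sqrt ( 14),-3, sqrt( 13)/13, 0.77, 1, sqrt( 3), sqrt ( 3),pi, sqrt( 11),sqrt( 13 ), sqrt( 15), 3*sqrt( 2), 8.03, 9, 9.93 ] 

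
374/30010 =187/15005 = 0.01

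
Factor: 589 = 19^1*31^1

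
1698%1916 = 1698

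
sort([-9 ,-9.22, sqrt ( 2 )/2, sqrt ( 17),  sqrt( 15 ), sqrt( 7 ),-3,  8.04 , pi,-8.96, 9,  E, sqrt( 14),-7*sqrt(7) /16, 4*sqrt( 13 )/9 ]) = [ -9.22, - 9  ,-8.96, - 3,-7*sqrt (7) /16,sqrt(2)/2, 4 *sqrt( 13)/9, sqrt( 7 ), E, pi, sqrt( 14 ), sqrt (15),sqrt (17 ),8.04,9]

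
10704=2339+8365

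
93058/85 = 5474/5 = 1094.80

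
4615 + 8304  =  12919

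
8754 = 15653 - 6899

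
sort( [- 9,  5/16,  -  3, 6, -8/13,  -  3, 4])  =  [ - 9, - 3,-3, - 8/13,5/16,4, 6]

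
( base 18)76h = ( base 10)2393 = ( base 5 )34033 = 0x959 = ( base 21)58k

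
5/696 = 5/696=0.01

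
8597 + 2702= 11299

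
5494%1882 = 1730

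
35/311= 35/311 = 0.11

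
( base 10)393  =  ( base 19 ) 11D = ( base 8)611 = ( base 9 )476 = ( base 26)F3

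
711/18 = 79/2  =  39.50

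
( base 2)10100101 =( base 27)63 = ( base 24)6L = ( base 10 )165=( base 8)245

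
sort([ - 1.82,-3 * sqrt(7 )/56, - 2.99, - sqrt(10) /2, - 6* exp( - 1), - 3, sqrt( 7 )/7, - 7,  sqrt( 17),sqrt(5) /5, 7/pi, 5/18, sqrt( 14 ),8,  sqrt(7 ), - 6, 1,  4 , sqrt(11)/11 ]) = [ - 7, - 6, - 3, - 2.99, - 6 * exp(-1) ,-1.82 , - sqrt(10) /2, - 3*sqrt(7) /56,5/18 , sqrt (11)/11, sqrt(7 )/7 , sqrt(5 )/5 , 1, 7/pi,sqrt(7), sqrt( 14), 4,  sqrt( 17),  8 ] 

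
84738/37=84738/37= 2290.22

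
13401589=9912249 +3489340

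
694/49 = 694/49=   14.16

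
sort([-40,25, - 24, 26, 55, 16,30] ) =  [-40,-24, 16, 25, 26,  30, 55 ] 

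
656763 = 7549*87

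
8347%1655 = 72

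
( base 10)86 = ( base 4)1112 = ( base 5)321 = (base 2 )1010110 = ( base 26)38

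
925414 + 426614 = 1352028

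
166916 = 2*83458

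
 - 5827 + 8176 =2349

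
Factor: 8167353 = 3^1*31^1*53^1*1657^1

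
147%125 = 22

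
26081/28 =931 + 13/28 = 931.46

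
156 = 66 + 90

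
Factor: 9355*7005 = 3^1*5^2*467^1*1871^1 = 65531775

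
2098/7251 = 2098/7251 =0.29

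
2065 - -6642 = 8707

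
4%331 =4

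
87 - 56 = 31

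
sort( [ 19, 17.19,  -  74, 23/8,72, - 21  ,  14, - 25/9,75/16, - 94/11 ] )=[ - 74, - 21, - 94/11, - 25/9,  23/8, 75/16, 14, 17.19, 19,72]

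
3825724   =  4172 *917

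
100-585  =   - 485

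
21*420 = 8820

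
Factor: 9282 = 2^1*3^1*7^1*13^1*17^1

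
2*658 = 1316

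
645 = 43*15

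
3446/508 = 1723/254 = 6.78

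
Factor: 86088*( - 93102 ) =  - 2^4*3^2*17^1 * 59^1*211^1 * 263^1 = - 8014964976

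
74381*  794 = 59058514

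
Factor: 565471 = 17^1*29^1*31^1*37^1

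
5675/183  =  5675/183 = 31.01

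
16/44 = 4/11 = 0.36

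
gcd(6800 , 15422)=2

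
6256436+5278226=11534662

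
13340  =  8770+4570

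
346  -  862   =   - 516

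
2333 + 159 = 2492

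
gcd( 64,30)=2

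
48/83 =48/83=   0.58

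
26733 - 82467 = - 55734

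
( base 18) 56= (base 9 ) 116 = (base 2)1100000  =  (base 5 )341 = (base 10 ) 96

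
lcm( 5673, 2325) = 141825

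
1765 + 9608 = 11373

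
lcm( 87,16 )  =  1392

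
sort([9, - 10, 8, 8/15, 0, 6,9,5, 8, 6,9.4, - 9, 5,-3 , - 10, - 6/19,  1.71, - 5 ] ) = [  -  10, - 10, - 9, - 5, - 3, - 6/19, 0,8/15, 1.71,5,5,6,6, 8,8,9, 9,9.4 ]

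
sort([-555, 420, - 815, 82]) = [ - 815, - 555 , 82, 420]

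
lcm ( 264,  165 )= 1320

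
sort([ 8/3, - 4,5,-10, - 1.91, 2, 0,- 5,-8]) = [-10, -8,-5, - 4,-1.91, 0, 2, 8/3, 5 ]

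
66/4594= 33/2297 = 0.01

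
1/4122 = 1/4122  =  0.00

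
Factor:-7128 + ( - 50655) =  - 57783 = - 3^1*11^1*17^1 *103^1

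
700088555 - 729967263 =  - 29878708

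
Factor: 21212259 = 3^1 * 487^1*14519^1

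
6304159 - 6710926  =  -406767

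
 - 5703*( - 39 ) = 222417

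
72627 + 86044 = 158671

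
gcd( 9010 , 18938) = 34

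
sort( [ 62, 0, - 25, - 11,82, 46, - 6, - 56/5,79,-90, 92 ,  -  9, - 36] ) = [ - 90, - 36, - 25, - 56/5,  -  11, - 9, - 6, 0,46, 62, 79, 82, 92]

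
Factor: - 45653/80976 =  - 2^( - 4 ) *3^( - 1)*7^( - 1)*71^1*241^(- 1)*643^1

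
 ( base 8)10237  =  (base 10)4255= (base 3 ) 12211121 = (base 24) 797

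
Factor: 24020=2^2*5^1*1201^1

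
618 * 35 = 21630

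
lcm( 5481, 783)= 5481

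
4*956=3824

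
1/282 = 1/282 = 0.00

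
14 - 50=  - 36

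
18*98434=1771812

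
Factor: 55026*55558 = 2^2 * 3^3 *1019^1*27779^1 = 3057134508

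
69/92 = 3/4 = 0.75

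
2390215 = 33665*71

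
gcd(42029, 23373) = 53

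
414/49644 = 23/2758 = 0.01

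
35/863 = 35/863  =  0.04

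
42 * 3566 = 149772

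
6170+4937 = 11107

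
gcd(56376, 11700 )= 36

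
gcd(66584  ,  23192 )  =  8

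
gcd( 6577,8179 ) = 1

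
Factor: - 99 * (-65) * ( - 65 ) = -3^2*5^2 * 11^1*13^2 = -418275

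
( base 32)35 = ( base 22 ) 4d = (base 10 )101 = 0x65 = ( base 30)3b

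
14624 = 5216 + 9408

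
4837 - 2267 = 2570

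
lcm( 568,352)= 24992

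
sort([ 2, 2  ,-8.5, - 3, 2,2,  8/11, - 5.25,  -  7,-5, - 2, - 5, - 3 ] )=[ - 8.5, - 7,-5.25 ,  -  5,-5,- 3,-3, - 2, 8/11,2, 2, 2,2 ] 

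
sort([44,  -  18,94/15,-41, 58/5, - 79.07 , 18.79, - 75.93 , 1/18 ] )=[ - 79.07, - 75.93, -41,  -  18,1/18, 94/15, 58/5,18.79,44 ] 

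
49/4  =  12 + 1/4 =12.25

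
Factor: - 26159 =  - 7^1 *37^1*101^1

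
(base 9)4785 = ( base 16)DE8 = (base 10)3560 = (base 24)648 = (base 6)24252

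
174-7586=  - 7412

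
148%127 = 21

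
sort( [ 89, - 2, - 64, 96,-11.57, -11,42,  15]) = [ - 64, - 11.57, - 11, - 2 , 15,42,  89, 96]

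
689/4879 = 689/4879= 0.14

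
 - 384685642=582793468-967479110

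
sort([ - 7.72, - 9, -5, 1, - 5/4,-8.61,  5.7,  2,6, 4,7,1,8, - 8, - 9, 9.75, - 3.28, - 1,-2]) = [-9, - 9, - 8.61, - 8 ,  -  7.72, - 5,-3.28,  -  2,-5/4, - 1, 1 , 1,2, 4,5.7,  6, 7,8,9.75] 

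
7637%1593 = 1265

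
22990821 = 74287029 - 51296208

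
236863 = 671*353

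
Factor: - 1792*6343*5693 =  - 2^8* 7^1*5693^1 * 6343^1 = - 64710372608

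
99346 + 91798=191144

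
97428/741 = 131 + 119/247 = 131.48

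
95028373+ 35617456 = 130645829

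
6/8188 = 3/4094 =0.00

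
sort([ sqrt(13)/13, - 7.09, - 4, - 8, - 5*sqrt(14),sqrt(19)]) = [ - 5*sqrt(14), - 8, - 7.09, - 4 , sqrt( 13 )/13, sqrt(19 )]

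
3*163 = 489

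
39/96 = 13/32 =0.41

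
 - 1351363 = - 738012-613351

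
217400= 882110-664710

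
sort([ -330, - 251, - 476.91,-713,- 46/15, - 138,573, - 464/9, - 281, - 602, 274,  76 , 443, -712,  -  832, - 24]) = [ - 832, - 713, - 712, - 602 , - 476.91, - 330, - 281,  -  251, - 138, - 464/9 ,-24,-46/15,76, 274 , 443,573]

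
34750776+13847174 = 48597950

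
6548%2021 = 485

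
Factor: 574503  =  3^1*19^1 * 10079^1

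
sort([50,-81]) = [ - 81 , 50]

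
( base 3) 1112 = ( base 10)41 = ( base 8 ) 51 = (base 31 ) 1A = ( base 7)56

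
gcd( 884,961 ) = 1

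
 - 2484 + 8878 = 6394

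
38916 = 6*6486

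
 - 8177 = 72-8249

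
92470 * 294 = 27186180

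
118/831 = 118/831 = 0.14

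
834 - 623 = 211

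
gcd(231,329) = 7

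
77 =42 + 35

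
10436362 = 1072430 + 9363932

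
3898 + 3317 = 7215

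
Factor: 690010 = 2^1*5^1*69001^1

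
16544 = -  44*( - 376) 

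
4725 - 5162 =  - 437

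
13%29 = 13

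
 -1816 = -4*454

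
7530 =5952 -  - 1578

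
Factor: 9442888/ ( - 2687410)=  - 4721444/1343705 = - 2^2*5^( - 1 )*7^2*11^(-2)*13^1*17^1*  109^1*2221^(- 1)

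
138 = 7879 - 7741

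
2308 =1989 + 319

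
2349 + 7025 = 9374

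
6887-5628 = 1259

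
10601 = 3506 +7095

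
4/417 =4/417 = 0.01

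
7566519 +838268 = 8404787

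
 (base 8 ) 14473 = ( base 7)24555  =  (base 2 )1100100111011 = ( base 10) 6459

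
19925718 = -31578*( - 631 ) 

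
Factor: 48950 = 2^1*5^2 * 11^1*89^1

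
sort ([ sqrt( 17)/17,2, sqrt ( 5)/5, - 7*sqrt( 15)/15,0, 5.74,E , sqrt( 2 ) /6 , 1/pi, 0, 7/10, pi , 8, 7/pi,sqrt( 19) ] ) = [ - 7*sqrt( 15)/15,0, 0 , sqrt( 2)/6, sqrt( 17 )/17,1/pi,sqrt( 5)/5,7/10, 2 , 7/pi, E,pi, sqrt(19 ),5.74, 8]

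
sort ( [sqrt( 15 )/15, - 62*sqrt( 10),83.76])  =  [-62*sqrt (10 ),sqrt( 15)/15,83.76]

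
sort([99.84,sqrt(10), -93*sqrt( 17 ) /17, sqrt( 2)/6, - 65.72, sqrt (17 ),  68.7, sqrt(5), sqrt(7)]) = [ - 65.72, - 93*sqrt ( 17)/17, sqrt(2 )/6, sqrt(5), sqrt( 7 ),sqrt(10), sqrt(17),68.7,99.84] 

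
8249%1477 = 864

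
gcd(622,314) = 2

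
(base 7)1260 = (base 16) 1e3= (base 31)FI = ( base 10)483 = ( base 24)k3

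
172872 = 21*8232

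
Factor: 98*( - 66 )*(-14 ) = 2^3*3^1*7^3*11^1 =90552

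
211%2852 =211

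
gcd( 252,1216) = 4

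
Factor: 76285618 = 2^1 * 23^1 *1658383^1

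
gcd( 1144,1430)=286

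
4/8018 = 2/4009  =  0.00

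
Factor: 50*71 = 2^1*5^2*71^1  =  3550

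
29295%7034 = 1159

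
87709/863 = 101 + 546/863  =  101.63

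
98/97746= 49/48873 = 0.00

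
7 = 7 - 0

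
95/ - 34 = - 95/34 = - 2.79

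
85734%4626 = 2466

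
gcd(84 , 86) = 2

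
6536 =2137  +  4399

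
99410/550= 9941/55 = 180.75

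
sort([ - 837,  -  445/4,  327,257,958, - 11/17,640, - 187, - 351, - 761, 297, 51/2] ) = [- 837,-761,- 351, - 187, - 445/4,- 11/17, 51/2, 257,297, 327,640, 958 ] 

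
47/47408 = 47/47408=0.00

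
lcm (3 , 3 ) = 3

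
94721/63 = 1503 + 32/63 = 1503.51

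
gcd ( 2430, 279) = 9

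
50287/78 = 50287/78 = 644.71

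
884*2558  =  2261272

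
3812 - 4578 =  - 766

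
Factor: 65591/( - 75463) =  - 17^( - 1 ) * 23^( - 1)*107^1*193^( - 1) * 613^1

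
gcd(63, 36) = 9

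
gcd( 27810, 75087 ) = 2781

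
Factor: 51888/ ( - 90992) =-69/121 =- 3^1*11^( - 2) * 23^1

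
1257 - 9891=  - 8634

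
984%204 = 168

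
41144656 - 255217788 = - 214073132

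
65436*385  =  25192860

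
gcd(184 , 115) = 23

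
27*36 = 972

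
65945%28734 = 8477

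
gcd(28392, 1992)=24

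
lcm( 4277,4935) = 64155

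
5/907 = 5/907 = 0.01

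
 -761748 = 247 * ( - 3084 )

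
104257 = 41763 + 62494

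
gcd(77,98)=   7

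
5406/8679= 1802/2893  =  0.62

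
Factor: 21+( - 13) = 2^3 = 8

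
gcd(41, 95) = 1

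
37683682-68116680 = -30432998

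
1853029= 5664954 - 3811925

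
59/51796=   59/51796  =  0.00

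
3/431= 3/431  =  0.01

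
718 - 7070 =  - 6352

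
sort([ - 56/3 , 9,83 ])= [ - 56/3,9,83] 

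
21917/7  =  3131 = 3131.00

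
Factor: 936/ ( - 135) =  - 2^3*3^( - 1)*5^( - 1 )*13^1 = - 104/15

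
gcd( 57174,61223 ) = 1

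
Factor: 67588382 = 2^1 * 33794191^1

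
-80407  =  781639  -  862046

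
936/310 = 3 + 3/155=3.02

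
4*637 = 2548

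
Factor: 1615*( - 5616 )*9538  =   - 86508133920= -  2^5*3^3*5^1 * 13^1*17^1*19^2*251^1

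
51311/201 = 51311/201 = 255.28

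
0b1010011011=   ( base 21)1AG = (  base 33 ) K7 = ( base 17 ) 254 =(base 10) 667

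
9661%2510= 2131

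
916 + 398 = 1314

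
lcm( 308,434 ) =9548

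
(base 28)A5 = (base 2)100011101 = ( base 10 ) 285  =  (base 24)bl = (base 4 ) 10131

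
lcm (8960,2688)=26880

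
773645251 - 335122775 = 438522476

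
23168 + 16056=39224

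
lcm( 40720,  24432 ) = 122160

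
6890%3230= 430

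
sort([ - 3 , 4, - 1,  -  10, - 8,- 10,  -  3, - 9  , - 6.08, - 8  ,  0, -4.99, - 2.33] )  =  [ - 10, - 10, - 9,-8,-8, - 6.08,-4.99, - 3,  -  3, - 2.33 , - 1, 0, 4 ]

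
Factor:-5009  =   - 5009^1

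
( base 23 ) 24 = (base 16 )32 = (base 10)50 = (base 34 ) 1G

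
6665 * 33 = 219945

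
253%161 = 92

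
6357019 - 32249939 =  -25892920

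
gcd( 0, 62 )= 62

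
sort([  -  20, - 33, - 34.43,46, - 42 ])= [-42 ,-34.43,-33, - 20,46 ] 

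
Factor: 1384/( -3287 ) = - 8/19 =-  2^3 * 19^ (  -  1) 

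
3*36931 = 110793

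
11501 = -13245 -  - 24746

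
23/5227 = 23/5227 = 0.00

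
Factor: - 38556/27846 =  - 18/13 = - 2^1*3^2*13^ ( - 1)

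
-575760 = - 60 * 9596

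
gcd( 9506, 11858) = 98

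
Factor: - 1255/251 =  - 5=- 5^1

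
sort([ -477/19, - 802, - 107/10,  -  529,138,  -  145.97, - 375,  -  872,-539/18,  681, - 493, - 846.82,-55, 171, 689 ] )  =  [-872,-846.82, - 802,- 529,- 493, - 375, - 145.97,- 55,  -  539/18, - 477/19,-107/10,138, 171, 681, 689] 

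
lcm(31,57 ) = 1767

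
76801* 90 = 6912090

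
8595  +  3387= 11982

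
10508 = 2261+8247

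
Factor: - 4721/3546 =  - 2^( - 1 )*3^(-2 ) *197^( - 1 )*4721^1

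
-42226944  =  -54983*768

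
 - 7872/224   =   - 36 + 6/7= - 35.14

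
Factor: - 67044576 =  - 2^5*3^1*53^1  *  13177^1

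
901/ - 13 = -901/13 = - 69.31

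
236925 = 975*243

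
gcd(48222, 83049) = 2679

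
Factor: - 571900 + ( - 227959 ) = - 799859^1 = - 799859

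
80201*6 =481206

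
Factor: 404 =2^2*101^1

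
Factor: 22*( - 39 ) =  - 858 = -2^1*3^1*11^1 *13^1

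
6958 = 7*994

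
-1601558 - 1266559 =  - 2868117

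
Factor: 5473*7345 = 40199185=5^1  *  13^2*113^1*421^1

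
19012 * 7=133084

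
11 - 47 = -36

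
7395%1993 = 1416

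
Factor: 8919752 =2^3*1114969^1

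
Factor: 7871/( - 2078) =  - 2^( - 1)*17^1*463^1*1039^( - 1)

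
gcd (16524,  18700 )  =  68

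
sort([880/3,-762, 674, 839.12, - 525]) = [ - 762, - 525, 880/3, 674,839.12]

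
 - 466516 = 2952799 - 3419315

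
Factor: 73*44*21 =2^2*3^1*7^1*11^1*73^1 =67452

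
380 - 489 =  - 109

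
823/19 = 43+6/19= 43.32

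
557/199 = 557/199 = 2.80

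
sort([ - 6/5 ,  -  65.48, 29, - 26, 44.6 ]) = [ - 65.48, - 26, - 6/5, 29,44.6 ] 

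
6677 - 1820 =4857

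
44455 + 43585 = 88040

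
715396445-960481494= -245085049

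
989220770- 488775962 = 500444808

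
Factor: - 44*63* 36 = -2^4*3^4*7^1*11^1 = - 99792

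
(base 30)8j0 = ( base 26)BCM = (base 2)1111001011010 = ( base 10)7770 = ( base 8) 17132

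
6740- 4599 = 2141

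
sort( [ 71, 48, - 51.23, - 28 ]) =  [ - 51.23, - 28,  48,71]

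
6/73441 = 6/73441 = 0.00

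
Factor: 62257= 13^1*4789^1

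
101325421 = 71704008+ 29621413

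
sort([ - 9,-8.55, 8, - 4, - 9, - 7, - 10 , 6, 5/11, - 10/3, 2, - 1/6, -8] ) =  [-10, - 9 , - 9,-8.55,-8,  -  7 , - 4, - 10/3, - 1/6,5/11,2,6 , 8] 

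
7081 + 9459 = 16540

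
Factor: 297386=2^1 * 148693^1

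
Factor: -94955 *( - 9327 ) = 3^1 * 5^1*  7^1 * 2713^1*3109^1 = 885645285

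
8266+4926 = 13192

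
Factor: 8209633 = 8209633^1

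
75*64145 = 4810875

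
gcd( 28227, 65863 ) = 9409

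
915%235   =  210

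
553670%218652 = 116366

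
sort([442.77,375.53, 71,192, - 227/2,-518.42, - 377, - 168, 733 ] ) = [  -  518.42, - 377, - 168,  -  227/2,  71, 192,375.53  ,  442.77,733 ]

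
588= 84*7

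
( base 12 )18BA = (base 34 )2ku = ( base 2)101111001110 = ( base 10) 3022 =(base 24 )55M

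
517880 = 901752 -383872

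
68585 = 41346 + 27239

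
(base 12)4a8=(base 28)P4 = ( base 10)704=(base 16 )2C0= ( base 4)23000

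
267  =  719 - 452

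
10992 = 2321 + 8671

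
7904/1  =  7904 = 7904.00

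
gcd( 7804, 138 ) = 2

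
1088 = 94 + 994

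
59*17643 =1040937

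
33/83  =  33/83 = 0.40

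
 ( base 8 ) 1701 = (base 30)121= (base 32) u1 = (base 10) 961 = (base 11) 7a4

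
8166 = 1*8166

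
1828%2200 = 1828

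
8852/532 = 16 + 85/133 = 16.64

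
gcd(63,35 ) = 7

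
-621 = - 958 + 337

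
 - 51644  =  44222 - 95866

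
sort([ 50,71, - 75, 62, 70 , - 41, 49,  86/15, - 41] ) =[ - 75, - 41  , - 41 , 86/15,49,  50, 62 , 70, 71]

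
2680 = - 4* ( - 670)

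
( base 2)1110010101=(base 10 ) 917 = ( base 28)14L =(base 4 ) 32111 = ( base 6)4125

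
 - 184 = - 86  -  98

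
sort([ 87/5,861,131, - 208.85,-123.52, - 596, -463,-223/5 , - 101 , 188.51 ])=[ - 596, -463,-208.85 ,-123.52,-101,-223/5, 87/5 , 131,188.51,861] 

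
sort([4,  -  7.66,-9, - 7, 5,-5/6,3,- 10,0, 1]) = [ - 10,  -  9 ,  -  7.66,-7,-5/6,0, 1 , 3, 4,  5 ] 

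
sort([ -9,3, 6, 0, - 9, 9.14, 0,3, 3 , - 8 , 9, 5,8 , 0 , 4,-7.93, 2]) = [  -  9, - 9,-8, - 7.93,0, 0,0,2 , 3, 3, 3, 4,5,6,  8,9, 9.14 ]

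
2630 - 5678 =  - 3048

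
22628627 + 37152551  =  59781178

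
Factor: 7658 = 2^1*7^1*547^1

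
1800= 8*225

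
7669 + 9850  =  17519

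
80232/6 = 13372=13372.00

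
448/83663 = 448/83663 = 0.01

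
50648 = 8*6331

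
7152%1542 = 984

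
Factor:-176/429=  - 16/39=- 2^4*3^( - 1)*13^(  -  1 ) 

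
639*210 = 134190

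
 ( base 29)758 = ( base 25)9gf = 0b1011110011000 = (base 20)f20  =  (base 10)6040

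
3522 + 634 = 4156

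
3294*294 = 968436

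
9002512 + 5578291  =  14580803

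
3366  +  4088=7454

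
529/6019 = 529/6019 = 0.09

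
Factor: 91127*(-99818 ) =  - 2^1*29^1*1721^1 * 91127^1=-9096114886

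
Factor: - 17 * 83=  - 17^1*83^1 =-  1411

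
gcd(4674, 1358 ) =2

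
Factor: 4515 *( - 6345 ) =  - 28647675 = -3^4 * 5^2*7^1*43^1*47^1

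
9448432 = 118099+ 9330333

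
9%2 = 1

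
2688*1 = 2688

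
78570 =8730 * 9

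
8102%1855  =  682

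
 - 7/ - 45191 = 7/45191 = 0.00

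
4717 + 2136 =6853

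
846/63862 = 423/31931 = 0.01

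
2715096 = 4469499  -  1754403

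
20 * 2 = 40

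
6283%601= 273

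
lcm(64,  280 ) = 2240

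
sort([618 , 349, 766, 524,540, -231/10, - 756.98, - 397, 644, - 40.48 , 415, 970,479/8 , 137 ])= [ - 756.98, - 397, - 40.48, - 231/10, 479/8 , 137,349,  415, 524,540,618, 644, 766,970 ]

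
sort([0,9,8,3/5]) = [0,3/5 , 8,  9]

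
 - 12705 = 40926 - 53631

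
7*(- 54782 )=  - 383474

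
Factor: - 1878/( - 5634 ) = 1/3 = 3^( - 1) 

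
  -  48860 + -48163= -97023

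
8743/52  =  8743/52 = 168.13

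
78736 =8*9842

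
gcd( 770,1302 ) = 14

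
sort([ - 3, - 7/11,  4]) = [ - 3,-7/11 , 4]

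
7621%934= 149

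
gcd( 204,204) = 204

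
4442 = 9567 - 5125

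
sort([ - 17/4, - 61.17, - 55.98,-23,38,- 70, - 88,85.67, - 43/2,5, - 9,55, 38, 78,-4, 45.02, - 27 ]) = [  -  88, - 70  ,-61.17,-55.98, - 27, - 23, - 43/2, - 9, - 17/4, - 4,5, 38,38,45.02,  55,78,85.67] 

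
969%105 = 24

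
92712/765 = 30904/255 =121.19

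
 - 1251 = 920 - 2171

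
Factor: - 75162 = -2^1*3^1 * 12527^1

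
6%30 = 6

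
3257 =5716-2459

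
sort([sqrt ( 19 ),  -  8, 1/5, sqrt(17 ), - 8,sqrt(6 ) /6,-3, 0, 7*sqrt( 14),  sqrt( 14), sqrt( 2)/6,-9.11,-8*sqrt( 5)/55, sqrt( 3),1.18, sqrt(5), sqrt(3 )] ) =[ - 9.11,- 8,-8,-3, - 8*sqrt( 5)/55,0, 1/5,sqrt(2) /6,  sqrt (6 ) /6, 1.18, sqrt(3 ), sqrt( 3) , sqrt ( 5 ), sqrt( 14),sqrt( 17), sqrt(19),7*sqrt( 14) ]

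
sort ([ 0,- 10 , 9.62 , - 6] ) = [ - 10, - 6, 0,  9.62]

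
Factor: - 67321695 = - 3^1 *5^1*7^1*73^1 * 8783^1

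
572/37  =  15 + 17/37 = 15.46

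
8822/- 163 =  - 55 + 143/163=- 54.12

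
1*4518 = 4518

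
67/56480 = 67/56480= 0.00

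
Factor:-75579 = - 3^1*7^1*59^1* 61^1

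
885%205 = 65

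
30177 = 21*1437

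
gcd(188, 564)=188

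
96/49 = 1 + 47/49 = 1.96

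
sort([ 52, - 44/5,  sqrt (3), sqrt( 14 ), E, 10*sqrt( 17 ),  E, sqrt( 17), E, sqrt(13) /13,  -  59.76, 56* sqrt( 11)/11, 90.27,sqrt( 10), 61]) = [-59.76 , -44/5, sqrt(13)/13, sqrt (3),E, E, E,sqrt(10),sqrt(14 ) , sqrt(  17),  56*sqrt( 11)/11,  10 * sqrt ( 17), 52,  61, 90.27] 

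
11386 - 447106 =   -  435720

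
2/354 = 1/177 =0.01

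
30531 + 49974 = 80505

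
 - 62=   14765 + -14827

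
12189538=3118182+9071356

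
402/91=4 + 38/91 = 4.42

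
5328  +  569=5897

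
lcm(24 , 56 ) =168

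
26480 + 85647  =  112127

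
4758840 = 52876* 90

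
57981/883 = 57981/883 = 65.66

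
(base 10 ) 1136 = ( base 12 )7A8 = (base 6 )5132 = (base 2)10001110000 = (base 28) 1cg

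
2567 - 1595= 972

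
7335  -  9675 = -2340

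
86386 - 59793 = 26593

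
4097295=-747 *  (-5485)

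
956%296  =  68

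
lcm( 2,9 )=18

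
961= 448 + 513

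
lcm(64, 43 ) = 2752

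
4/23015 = 4/23015 =0.00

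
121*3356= 406076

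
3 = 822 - 819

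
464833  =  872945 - 408112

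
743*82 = 60926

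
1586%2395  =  1586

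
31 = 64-33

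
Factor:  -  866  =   - 2^1 * 433^1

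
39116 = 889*44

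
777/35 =111/5 = 22.20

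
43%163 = 43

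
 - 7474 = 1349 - 8823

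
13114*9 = 118026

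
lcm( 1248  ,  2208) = 28704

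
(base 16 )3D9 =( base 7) 2605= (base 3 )1100111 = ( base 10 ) 985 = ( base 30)12P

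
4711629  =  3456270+1255359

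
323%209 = 114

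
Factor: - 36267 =  -  3^1*7^1 * 11^1 * 157^1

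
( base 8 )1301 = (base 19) 1i2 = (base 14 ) 385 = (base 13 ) 423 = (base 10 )705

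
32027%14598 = 2831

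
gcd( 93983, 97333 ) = 1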